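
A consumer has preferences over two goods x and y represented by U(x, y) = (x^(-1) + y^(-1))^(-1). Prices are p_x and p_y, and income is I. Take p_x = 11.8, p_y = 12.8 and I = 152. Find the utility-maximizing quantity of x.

Numerically y/x = 0.960143, so x* = 152/(11.8 + 12.8·0.960143) = 6.3097.

x* = 6.3097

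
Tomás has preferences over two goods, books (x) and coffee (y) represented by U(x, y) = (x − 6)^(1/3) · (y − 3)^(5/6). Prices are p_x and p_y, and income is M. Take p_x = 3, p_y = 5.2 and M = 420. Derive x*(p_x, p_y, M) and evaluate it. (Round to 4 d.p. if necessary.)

MRS = (2/5)·(y−3)/(x−6). Tangency with p_x/p_y gives y−3 = (5/2)·(p_x/p_y)·(x−6).
After buying the subsistence bundle (6, 3), a share 2/7 of the remaining income goes to x: x* = 6 + 2/7·(M − 6p_x − 3p_y)/p_x.
Discretionary income = 420 − 6·3 − 3·5.2 = 386.4; x* = 6 + 2/7·386.4/3 = 42.8.

x* = 42.8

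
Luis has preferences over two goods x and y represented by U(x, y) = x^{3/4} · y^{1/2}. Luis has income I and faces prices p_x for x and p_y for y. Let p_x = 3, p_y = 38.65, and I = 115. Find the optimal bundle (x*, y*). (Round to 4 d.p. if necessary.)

x* = 23, y* = 1.1902

Demand: x*(p_x,p_y,I) = 0.6·I/p_x and y* = 0.4·I/p_y.
At p_x=3, p_y=38.65, I=115: x* = 0.6·115/3 = 23, y* = 1.1902.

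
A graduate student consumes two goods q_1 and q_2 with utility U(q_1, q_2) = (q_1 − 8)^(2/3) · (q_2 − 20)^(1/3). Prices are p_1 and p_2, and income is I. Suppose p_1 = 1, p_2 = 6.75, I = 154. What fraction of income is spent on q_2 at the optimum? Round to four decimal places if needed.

share on q_2 = 0.9004

After buying the subsistence bundle (8, 20), a share 2/3 of the remaining income goes to q_1: q_1* = 8 + 2/3·(I − 8p_1 − 20p_2)/p_1.
Discretionary income = 154 − 8·1 − 20·6.75 = 11; q_1* = 8 + 2/3·11/1 = 15.3333; q_2* = 20 + 1/3·11/6.75 = 20.5432.
Expenditure on q_2: 6.75·20.5432 = 138.6667; share = 0.9004.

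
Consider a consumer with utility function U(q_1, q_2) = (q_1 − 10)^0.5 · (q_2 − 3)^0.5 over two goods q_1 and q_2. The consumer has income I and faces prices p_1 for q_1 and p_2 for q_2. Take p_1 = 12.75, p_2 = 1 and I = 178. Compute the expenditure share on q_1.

share on q_1 = 0.8497

Let q_1' = q_1−10, q_2' = q_2−3. MRS = q_2'/q_1' = p_1/p_2.
After buying the subsistence bundle (10, 3), a share 0.5 of the remaining income goes to q_1: q_1* = 10 + 0.5·(I − 10p_1 − 3p_2)/p_1.
Discretionary income = 178 − 10·12.75 − 3·1 = 47.5; q_1* = 10 + 0.5·47.5/12.75 = 11.8627; q_2* = 3 + 0.5·47.5/1 = 26.75.
Expenditure on q_1: 12.75·11.8627 = 151.25; share = 0.8497.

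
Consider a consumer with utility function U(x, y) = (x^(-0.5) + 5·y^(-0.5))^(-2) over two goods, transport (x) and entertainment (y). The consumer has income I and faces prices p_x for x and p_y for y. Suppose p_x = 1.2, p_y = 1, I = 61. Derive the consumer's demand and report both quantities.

MU_x ∝ x^(-1.5), MU_y ∝ 5·y^(-1.5), so MRS = (1/5)·(y/x)^(1.5) = p_x/p_y.
Hence y/x = (5·p_x/p_y)^(1/(1.5)), i.e. raised to the 2/3 power.
Substitute y = (y/x)·x into the budget: x* = I/(p_x + p_y·(y/x)).
Numerically y/x = 3.301927, so x* = 61/(1.2 + 1·3.301927) = 13.5498 and y* = 3.301927·13.5498 = 44.7403.

x* = 13.5498, y* = 44.7403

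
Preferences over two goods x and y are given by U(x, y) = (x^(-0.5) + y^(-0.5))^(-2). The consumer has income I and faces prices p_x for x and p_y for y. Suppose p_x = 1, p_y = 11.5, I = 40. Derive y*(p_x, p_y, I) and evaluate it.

MRS = MU_x/MU_y = (y/x)^(1.5). Set equal to p_x/p_y.
Hence y/x = (p_x/p_y)^(1/(1.5)), i.e. raised to the 2/3 power.
Substitute y = (y/x)·x into the budget: x* = I/(p_x + p_y·(y/x)).
Numerically y/x = 0.196276, so x* = 40/(1 + 11.5·0.196276) = 12.2806 and y* = 0.196276·12.2806 = 2.4104.

y* = 2.4104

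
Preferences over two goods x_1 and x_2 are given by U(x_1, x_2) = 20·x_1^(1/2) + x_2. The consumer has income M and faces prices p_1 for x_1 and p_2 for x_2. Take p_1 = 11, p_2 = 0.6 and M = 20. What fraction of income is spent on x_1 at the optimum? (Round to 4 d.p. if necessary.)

share on x_1 = 0.1636

Plugging in: x_1* = (10·0.6/11)² = 0.2975, x_2* = 27.8788.
Expenditure on x_1: 11·0.2975 = 3.2727; share = 0.1636.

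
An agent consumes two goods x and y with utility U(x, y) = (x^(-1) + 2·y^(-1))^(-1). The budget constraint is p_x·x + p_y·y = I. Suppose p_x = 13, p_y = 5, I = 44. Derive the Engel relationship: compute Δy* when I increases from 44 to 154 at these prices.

From the CES first-order condition, (1/2)·(y/x)^(2) = p_x/p_y.
Solve for the ratio: y/x = [2·p_x/p_y]^(0.5).
Substitute y = (y/x)·x into the budget: x* = I/(p_x + p_y·(y/x)).
Numerically y/x = 2.280351, so x* = 44/(13 + 5·2.280351) = 1.8031 and y* = 2.280351·1.8031 = 4.1118.
At I' = 154: y* = 14.3913. Change: 14.3913 − 4.1118 = 10.2795.

Δy* = 10.2795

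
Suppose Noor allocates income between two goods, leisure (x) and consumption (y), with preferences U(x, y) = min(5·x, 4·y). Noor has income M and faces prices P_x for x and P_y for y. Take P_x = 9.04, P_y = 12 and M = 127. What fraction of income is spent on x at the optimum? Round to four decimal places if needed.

share on x = 0.376

Demand: x*(P_x,P_y,M) = 4·M/(4·P_x + 5·P_y), y* = 5·M/(4·P_x + 5·P_y).
Here 4·9.04 + 5·12 = 96.16, giving x* = 5.2829 and y* = 6.6036.
Expenditure on x: 9.04·5.2829 = 47.7571; share = 0.376.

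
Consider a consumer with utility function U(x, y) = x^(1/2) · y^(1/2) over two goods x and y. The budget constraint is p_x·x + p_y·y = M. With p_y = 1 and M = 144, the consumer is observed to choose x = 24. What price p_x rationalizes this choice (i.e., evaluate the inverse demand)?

MU_x/MU_y = (0.5·y)/(0.5·x); tangency sets this equal to p_x/p_y.
Rearranging, p_y·y = p_x·x. Substituting into the budget gives p_x·x·(1 + 1) = M.
Demand: x*(p_x,p_y,M) = 0.5·M/p_x and y* = 0.5·M/p_y.
Set x* = 24 in the demand function and solve for p_x: p_x = 3.

p_x = 3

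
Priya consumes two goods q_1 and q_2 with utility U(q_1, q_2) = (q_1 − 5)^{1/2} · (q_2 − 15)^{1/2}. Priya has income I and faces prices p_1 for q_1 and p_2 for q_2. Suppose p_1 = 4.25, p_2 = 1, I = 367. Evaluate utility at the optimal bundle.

V = 80.2187

Let q_1' = q_1−5, q_2' = q_2−15. MRS = q_2'/q_1' = p_1/p_2.
After buying the subsistence bundle (5, 15), a share 0.5 of the remaining income goes to q_1: q_1* = 5 + 0.5·(I − 5p_1 − 15p_2)/p_1.
Discretionary income = 367 − 5·4.25 − 15·1 = 330.75; q_1* = 5 + 0.5·330.75/4.25 = 43.9118; q_2* = 15 + 0.5·330.75/1 = 180.375.
Utility at the optimum: U(43.9118, 180.375) = 80.2187.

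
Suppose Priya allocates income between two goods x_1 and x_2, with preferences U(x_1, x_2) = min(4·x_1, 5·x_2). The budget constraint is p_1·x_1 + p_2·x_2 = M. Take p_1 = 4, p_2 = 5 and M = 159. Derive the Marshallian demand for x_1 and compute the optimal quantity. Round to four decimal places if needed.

Leontief preferences: the optimum is at the kink where x_1/5 = x_2/4, i.e. x_2 = (4/5)·x_1.
Budget: p_1·x_1 + p_2·(4/5)·x_1 = M, so (5·p_1 + 4·p_2)·x_1 = 5·M.
Demand: x_1*(p_1,p_2,M) = 5·M/(5·p_1 + 4·p_2), x_2* = 4·M/(5·p_1 + 4·p_2).
Here 5·4 + 4·5 = 40, giving x_1* = 19.875.

x_1* = 19.875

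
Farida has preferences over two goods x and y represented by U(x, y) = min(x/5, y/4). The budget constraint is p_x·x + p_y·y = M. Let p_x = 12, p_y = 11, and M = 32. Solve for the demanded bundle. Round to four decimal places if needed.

Leontief preferences: the optimum is at the kink where x/5 = y/4, i.e. y = (4/5)·x.
Budget: p_x·x + p_y·(4/5)·x = M, so (5·p_x + 4·p_y)·x = 5·M.
Demand: x*(p_x,p_y,M) = 5·M/(5·p_x + 4·p_y), y* = 4·M/(5·p_x + 4·p_y).
Here 5·12 + 4·11 = 104, giving x* = 1.5385 and y* = 1.2308.

x* = 1.5385, y* = 1.2308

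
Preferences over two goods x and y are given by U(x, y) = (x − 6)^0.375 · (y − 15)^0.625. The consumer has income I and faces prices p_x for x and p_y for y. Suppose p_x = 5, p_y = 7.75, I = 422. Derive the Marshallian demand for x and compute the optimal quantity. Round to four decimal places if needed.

x* = 26.6812

This is Cobb-Douglas in (x−6, y−15): tangency gives 0.375·p_y·(y−15) = 0.625·p_x·(x−6).
After buying the subsistence bundle (6, 15), a share 0.375 of the remaining income goes to x: x* = 6 + 0.375·(I − 6p_x − 15p_y)/p_x.
Discretionary income = 422 − 6·5 − 15·7.75 = 275.75; x* = 6 + 0.375·275.75/5 = 26.6812.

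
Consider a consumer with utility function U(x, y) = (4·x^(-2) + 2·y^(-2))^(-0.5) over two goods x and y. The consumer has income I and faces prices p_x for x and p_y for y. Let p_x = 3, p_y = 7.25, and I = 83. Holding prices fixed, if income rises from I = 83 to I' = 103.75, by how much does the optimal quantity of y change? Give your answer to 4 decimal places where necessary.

From the CES first-order condition, 2·(y/x)^(3) = p_x/p_y.
Solve for the ratio: y/x = [(1/2)·p_x/p_y]^(1/3).
Substitute y = (y/x)·x into the budget: x* = I/(p_x + p_y·(y/x)).
Numerically y/x = 0.59145, so x* = 83/(3 + 7.25·0.59145) = 11.3886 and y* = 0.59145·11.3886 = 6.7358.
At I' = 103.75: y* = 8.4197. Change: 8.4197 − 6.7358 = 1.6839.

Δy* = 1.6839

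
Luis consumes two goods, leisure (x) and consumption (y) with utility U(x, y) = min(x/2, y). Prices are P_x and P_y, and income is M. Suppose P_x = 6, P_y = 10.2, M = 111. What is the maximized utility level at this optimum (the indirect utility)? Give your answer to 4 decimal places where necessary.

Leontief preferences: the optimum is at the kink where x/2 = y/1, i.e. y = (1/2)·x.
Budget: P_x·x + P_y·(1/2)·x = M, so (2·P_x + P_y)·x = 2·M.
Demand: x*(P_x,P_y,M) = 2·M/(2·P_x + P_y), y* = M/(2·P_x + P_y).
Here 2·6 + 10.2 = 22.2, giving x* = 10 and y* = 5.
Utility at the optimum: U(10, 5) = 5.

V = 5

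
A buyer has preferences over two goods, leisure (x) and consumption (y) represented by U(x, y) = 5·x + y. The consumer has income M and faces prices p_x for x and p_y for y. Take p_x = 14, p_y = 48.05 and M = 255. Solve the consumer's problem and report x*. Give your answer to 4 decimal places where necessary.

Linear utility — the consumer picks whichever good has higher MU/price: 5/14 = 0.3571 vs 1/48.05 = 0.0208.
x gives more utility per dollar, so spend all income on x: x* = M/p_x, y* = 0.
Numerically: x* = 18.2143, y* = 0.

x* = 18.2143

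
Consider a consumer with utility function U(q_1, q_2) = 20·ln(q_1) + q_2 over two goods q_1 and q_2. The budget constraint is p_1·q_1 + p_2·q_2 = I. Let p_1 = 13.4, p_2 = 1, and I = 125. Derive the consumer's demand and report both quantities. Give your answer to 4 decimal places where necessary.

q_1* = 1.4925, q_2* = 105

Set MRS = p_1/p_2: (20/q_1)/1 = p_1/p_2.
So q_1*(p_1,p_2) = 20·p_2/p_1, independent of income; and q_2* = (I − 20·p_2)/p_2.
At the given prices: q_1* = 20·1/13.4 = 1.4925, and q_2* = 105.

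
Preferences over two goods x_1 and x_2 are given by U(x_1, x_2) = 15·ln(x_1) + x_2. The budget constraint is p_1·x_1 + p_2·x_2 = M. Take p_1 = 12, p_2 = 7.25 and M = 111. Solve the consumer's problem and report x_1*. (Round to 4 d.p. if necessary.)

x_1* = 9.0625

Set MRS = p_1/p_2: (15/x_1)/1 = p_1/p_2.
So x_1*(p_1,p_2) = 15·p_2/p_1, independent of income; and x_2* = (M − 15·p_2)/p_2.
At the given prices: x_1* = 15·7.25/12 = 9.0625.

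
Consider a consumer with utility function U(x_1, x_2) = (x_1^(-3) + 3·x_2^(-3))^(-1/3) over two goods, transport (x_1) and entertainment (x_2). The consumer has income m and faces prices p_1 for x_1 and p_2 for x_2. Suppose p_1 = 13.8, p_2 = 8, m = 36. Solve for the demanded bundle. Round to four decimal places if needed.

x_1* = 1.3918, x_2* = 2.0992

MU_x_1 ∝ x_1^(-4), MU_x_2 ∝ 3·x_2^(-4), so MRS = (1/3)·(x_2/x_1)^(4) = p_1/p_2.
Solve for the ratio: x_2/x_1 = [3·p_1/p_2]^(0.25).
Substitute x_2 = (x_2/x_1)·x_1 into the budget: x_1* = m/(p_1 + p_2·(x_2/x_1)).
Numerically x_2/x_1 = 1.508265, so x_1* = 36/(13.8 + 8·1.508265) = 1.3918 and x_2* = 1.508265·1.3918 = 2.0992.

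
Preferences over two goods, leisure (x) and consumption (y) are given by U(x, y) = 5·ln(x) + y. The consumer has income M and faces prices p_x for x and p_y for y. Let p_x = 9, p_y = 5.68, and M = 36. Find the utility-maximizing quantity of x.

MU_x = 5/x, MU_y = 1. Tangency: 5/x = p_x/p_y.
So x*(p_x,p_y) = 5·p_y/p_x, independent of income; and y* = (M − 5·p_y)/p_y.
At the given prices: x* = 5·5.68/9 = 3.1556.

x* = 3.1556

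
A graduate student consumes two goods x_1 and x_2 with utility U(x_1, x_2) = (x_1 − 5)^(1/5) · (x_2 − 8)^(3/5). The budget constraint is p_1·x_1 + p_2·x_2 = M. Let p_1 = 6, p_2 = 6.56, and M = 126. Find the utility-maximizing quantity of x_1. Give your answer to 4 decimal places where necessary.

x_1* = 6.8133

Let x_1' = x_1−5, x_2' = x_2−8. MRS = (1/3)·x_2'/x_1' = p_1/p_2.
After buying the subsistence bundle (5, 8), a share 0.25 of the remaining income goes to x_1: x_1* = 5 + 0.25·(M − 5p_1 − 8p_2)/p_1.
Discretionary income = 126 − 5·6 − 8·6.56 = 43.52; x_1* = 5 + 0.25·43.52/6 = 6.8133.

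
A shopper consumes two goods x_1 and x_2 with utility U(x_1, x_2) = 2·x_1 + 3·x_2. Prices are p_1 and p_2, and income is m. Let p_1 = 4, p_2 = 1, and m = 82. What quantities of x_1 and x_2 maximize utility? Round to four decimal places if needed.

Perfect substitutes: compare marginal utility per dollar. 2/p_1 vs 3/p_2 → 0.5 vs 3.
x_2 gives more utility per dollar, so spend all income on x_2: x_2* = m/p_2, x_1* = 0.
Numerically: x_1* = 0, x_2* = 82.

x_1* = 0, x_2* = 82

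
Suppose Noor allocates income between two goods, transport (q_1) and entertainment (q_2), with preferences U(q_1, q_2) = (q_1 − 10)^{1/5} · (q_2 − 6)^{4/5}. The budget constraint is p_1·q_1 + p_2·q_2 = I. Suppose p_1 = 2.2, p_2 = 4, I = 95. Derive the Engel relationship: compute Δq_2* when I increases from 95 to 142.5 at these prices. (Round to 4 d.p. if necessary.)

Δq_2* = 9.5

Discretionary income = 95 − 10·2.2 − 6·4 = 49; q_2* = 6 + 0.8·49/4 = 15.8.
At I' = 142.5: q_2* = 25.3. Change: 25.3 − 15.8 = 9.5.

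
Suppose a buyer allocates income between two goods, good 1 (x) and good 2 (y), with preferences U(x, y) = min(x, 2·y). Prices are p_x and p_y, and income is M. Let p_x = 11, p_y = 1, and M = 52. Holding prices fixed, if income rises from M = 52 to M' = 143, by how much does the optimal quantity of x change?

With perfect complements, no substitution: consume in ratio x:y = 2:1.
Budget: p_x·x + p_y·(1/2)·x = M, so (2·p_x + p_y)·x = 2·M.
Demand: x*(p_x,p_y,M) = 2·M/(2·p_x + p_y), y* = M/(2·p_x + p_y).
Here 2·11 + 1 = 23, giving x* = 4.5217.
At M' = 143: x* = 12.4348. Change: 12.4348 − 4.5217 = 7.913.

Δx* = 7.913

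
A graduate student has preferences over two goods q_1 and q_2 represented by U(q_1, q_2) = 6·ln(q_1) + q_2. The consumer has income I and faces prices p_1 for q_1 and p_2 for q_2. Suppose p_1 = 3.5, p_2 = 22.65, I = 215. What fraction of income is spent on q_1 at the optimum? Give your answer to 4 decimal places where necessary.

MU_q_1 = 6/q_1, MU_q_2 = 1. Tangency: 6/q_1 = p_1/p_2.
So q_1*(p_1,p_2) = 6·p_2/p_1, independent of income; and q_2* = (I − 6·p_2)/p_2.
At the given prices: q_1* = 6·22.65/3.5 = 38.8286, and q_2* = 3.4923.
Expenditure on q_1: 3.5·38.8286 = 135.9; share = 0.6321.

share on q_1 = 0.6321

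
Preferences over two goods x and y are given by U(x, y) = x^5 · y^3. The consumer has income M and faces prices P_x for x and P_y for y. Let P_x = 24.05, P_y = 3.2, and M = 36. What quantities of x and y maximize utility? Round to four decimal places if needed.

x* = 0.9356, y* = 4.2188

Tangency: MRS = (5/3)·y/x = P_x/P_y.
Rearranging, P_y·y = (3/5)·P_x·x. Substituting into the budget gives P_x·x·(1 + (3/5)) = M.
Demand: x*(P_x,P_y,M) = 0.625·M/P_x and y* = 0.375·M/P_y.
At P_x=24.05, P_y=3.2, M=36: x* = 0.625·36/24.05 = 0.9356, y* = 4.2188.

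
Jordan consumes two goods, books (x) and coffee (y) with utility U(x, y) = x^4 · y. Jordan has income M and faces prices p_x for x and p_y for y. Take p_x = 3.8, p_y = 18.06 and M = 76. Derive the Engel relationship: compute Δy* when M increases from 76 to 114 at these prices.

Δy* = 0.4208

The MRS is 4·y/x. Set MRS = p_x/p_y.
Rearranging, p_y·y = (1/4)·p_x·x. Substituting into the budget gives p_x·x·(1 + (1/4)) = M.
Demand: x*(p_x,p_y,M) = 0.8·M/p_x and y* = 0.2·M/p_y.
At p_x=3.8, p_y=18.06, M=76: y* = 0.2·76/18.06 = 0.8416.
At M' = 114: y* = 1.2625. Change: 1.2625 − 0.8416 = 0.4208.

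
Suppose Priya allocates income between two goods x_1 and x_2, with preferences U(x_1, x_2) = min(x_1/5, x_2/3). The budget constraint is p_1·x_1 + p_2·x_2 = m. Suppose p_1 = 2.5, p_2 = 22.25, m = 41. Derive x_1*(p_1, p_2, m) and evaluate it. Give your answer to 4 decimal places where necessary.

x_1* = 2.5868

With perfect complements, no substitution: consume in ratio x_1:x_2 = 5:3.
Budget: p_1·x_1 + p_2·(3/5)·x_1 = m, so (5·p_1 + 3·p_2)·x_1 = 5·m.
Demand: x_1*(p_1,p_2,m) = 5·m/(5·p_1 + 3·p_2), x_2* = 3·m/(5·p_1 + 3·p_2).
Here 5·2.5 + 3·22.25 = 79.25, giving x_1* = 2.5868.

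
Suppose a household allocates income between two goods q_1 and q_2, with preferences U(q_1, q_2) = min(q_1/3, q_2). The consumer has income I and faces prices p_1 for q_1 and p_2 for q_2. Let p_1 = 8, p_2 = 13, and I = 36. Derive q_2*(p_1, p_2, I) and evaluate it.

q_2* = 0.973

Leontief preferences: the optimum is at the kink where q_1/3 = q_2/1, i.e. q_2 = (1/3)·q_1.
Budget: p_1·q_1 + p_2·(1/3)·q_1 = I, so (3·p_1 + p_2)·q_1 = 3·I.
Demand: q_1*(p_1,p_2,I) = 3·I/(3·p_1 + p_2), q_2* = I/(3·p_1 + p_2).
Here 3·8 + 13 = 37, giving q_2* = 0.973.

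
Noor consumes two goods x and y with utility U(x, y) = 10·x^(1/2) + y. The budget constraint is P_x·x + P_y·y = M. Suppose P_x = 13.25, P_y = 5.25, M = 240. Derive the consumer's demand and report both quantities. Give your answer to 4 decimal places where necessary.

Utility is quasi-linear in y; the FOC for x is 5/√x = P_x/P_y.
Solve: √x = 5·P_y/P_x, so x*(P_x,P_y) = (5·P_y/P_x)², and y* = (M − P_x·x*)/P_y.
Plugging in: x* = (5·5.25/13.25)² = 3.9249, y* = 35.8086.

x* = 3.9249, y* = 35.8086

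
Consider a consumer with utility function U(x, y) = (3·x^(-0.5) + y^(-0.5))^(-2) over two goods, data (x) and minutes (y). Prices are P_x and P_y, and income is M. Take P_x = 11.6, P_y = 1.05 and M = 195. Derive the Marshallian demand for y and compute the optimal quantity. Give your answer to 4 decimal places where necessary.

y* = 32.9706

From the CES first-order condition, 3·(y/x)^(1.5) = P_x/P_y.
Hence y/x = ((1/3)·P_x/P_y)^(1/(1.5)), i.e. raised to the 2/3 power.
With the ratio pinned down, the budget gives x* = M/(P_x + P_y·(y/x)) and y* = (y/x)·x*.
Numerically y/x = 2.384688, so x* = 195/(11.6 + 1.05·2.384688) = 13.8259 and y* = 2.384688·13.8259 = 32.9706.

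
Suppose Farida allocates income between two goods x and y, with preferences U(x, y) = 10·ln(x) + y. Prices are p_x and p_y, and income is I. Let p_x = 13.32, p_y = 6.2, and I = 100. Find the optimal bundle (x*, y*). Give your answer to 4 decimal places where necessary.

x* = 4.6547, y* = 6.129

MU_x = 10/x, MU_y = 1. Tangency: 10/x = p_x/p_y.
So x*(p_x,p_y) = 10·p_y/p_x, independent of income; and y* = (I − 10·p_y)/p_y.
At the given prices: x* = 10·6.2/13.32 = 4.6547, and y* = 6.129.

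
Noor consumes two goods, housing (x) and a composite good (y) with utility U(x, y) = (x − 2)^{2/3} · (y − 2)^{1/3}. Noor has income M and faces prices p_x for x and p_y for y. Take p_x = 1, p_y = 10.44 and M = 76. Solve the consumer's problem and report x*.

x* = 37.4133

Let x' = x−2, y' = y−2. MRS = 2·y'/x' = p_x/p_y.
Substituting into the budget: x* = 2 + 2/3·(M − 2·p_x − 2·p_y)/p_x, and y* = 2 + 1/3·(…)/p_y.
Discretionary income = 76 − 2·1 − 2·10.44 = 53.12; x* = 2 + 2/3·53.12/1 = 37.4133.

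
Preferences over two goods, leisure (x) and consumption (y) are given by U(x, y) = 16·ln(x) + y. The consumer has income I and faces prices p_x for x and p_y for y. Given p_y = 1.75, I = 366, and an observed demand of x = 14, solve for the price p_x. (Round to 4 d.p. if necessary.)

Set MRS = p_x/p_y: (16/x)/1 = p_x/p_y.
So x*(p_x,p_y) = 16·p_y/p_x, independent of income; and y* = (I − 16·p_y)/p_y.
Set x* = 14 in the demand function and solve for p_x: p_x = 2.

p_x = 2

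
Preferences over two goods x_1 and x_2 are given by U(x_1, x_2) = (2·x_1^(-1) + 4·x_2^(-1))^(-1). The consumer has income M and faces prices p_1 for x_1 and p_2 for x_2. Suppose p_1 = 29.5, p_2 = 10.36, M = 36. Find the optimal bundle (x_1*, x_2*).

x_1* = 0.6639, x_2* = 1.5844

MU_x_1 ∝ 2·x_1^(-2), MU_x_2 ∝ 4·x_2^(-2), so MRS = (1/2)·(x_2/x_1)^(2) = p_1/p_2.
Hence x_2/x_1 = (2·p_1/p_2)^(1/(2)), i.e. raised to the 0.5 power.
Substitute x_2 = (x_2/x_1)·x_1 into the budget: x_1* = M/(p_1 + p_2·(x_2/x_1)).
Numerically x_2/x_1 = 2.386416, so x_1* = 36/(29.5 + 10.36·2.386416) = 0.6639 and x_2* = 2.386416·0.6639 = 1.5844.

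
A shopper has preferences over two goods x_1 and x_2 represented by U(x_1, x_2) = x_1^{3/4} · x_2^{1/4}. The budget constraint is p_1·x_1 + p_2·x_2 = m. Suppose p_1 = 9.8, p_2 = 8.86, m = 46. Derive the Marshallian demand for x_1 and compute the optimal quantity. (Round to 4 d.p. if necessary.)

Tangency: MRS = 3·x_2/x_1 = p_1/p_2.
Rearranging, p_2·x_2 = (1/3)·p_1·x_1. Substituting into the budget gives p_1·x_1·(1 + (1/3)) = m.
Demand: x_1*(p_1,p_2,m) = 0.75·m/p_1 and x_2* = 0.25·m/p_2.
At p_1=9.8, p_2=8.86, m=46: x_1* = 0.75·46/9.8 = 3.5204.

x_1* = 3.5204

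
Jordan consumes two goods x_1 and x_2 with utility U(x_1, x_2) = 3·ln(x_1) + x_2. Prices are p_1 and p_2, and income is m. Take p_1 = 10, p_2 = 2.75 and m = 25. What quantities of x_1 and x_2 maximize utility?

x_1* = 0.825, x_2* = 6.0909

Set MRS = p_1/p_2: (3/x_1)/1 = p_1/p_2.
So x_1*(p_1,p_2) = 3·p_2/p_1, independent of income; and x_2* = (m − 3·p_2)/p_2.
At the given prices: x_1* = 3·2.75/10 = 0.825, and x_2* = 6.0909.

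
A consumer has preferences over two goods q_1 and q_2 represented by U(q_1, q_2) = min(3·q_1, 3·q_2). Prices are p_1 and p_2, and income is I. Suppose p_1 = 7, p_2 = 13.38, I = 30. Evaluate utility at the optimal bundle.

Demand: q_1*(p_1,p_2,I) = 3·I/(3·p_1 + 3·p_2), q_2* = 3·I/(3·p_1 + 3·p_2).
Here 3·7 + 3·13.38 = 61.14, giving q_1* = 1.472 and q_2* = 1.472.
Utility at the optimum: U(1.472, 1.472) = 4.4161.

V = 4.4161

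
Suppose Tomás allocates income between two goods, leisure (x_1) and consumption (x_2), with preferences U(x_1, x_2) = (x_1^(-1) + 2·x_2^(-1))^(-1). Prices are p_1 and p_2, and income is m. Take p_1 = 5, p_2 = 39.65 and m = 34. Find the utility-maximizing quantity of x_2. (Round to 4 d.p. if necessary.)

x_2* = 0.6854

MRS = MU_x_1/MU_x_2 = (1/2)·(x_2/x_1)^(2). Set equal to p_1/p_2.
Hence x_2/x_1 = (2·p_1/p_2)^(1/(2)), i.e. raised to the 0.5 power.
With the ratio pinned down, the budget gives x_1* = m/(p_1 + p_2·(x_2/x_1)) and x_2* = (x_2/x_1)·x_1*.
Numerically x_2/x_1 = 0.502202, so x_1* = 34/(5 + 39.65·0.502202) = 1.3648 and x_2* = 0.502202·1.3648 = 0.6854.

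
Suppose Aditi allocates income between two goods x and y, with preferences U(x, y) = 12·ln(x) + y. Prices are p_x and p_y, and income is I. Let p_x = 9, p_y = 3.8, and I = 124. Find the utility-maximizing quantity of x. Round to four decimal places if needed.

x* = 5.0667

MU_x = 12/x, MU_y = 1. Tangency: 12/x = p_x/p_y.
So x*(p_x,p_y) = 12·p_y/p_x, independent of income; and y* = (I − 12·p_y)/p_y.
At the given prices: x* = 12·3.8/9 = 5.0667.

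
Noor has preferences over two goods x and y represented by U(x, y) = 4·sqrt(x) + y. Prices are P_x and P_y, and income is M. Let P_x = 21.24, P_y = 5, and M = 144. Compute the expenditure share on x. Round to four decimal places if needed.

Thus x* = (2·P_y/P_x)² — independent of M — with the rest of income spent on y.
Plugging in: x* = (2·5/21.24)² = 0.2217, y* = 27.8584.
Expenditure on x: 21.24·0.2217 = 4.7081; share = 0.0327.

share on x = 0.0327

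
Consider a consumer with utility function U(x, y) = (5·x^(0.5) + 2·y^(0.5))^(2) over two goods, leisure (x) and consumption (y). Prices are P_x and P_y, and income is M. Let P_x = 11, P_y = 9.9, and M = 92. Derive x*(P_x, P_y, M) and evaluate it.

x* = 7.1012

MU_x ∝ 5·x^(-0.5), MU_y ∝ 2·y^(-0.5), so MRS = (5/2)·(y/x)^(0.5) = P_x/P_y.
Solve for the ratio: y/x = [(2/5)·P_x/P_y]^(2).
With the ratio pinned down, the budget gives x* = M/(P_x + P_y·(y/x)) and y* = (y/x)·x*.
Numerically y/x = 0.197531, so x* = 92/(11 + 9.9·0.197531) = 7.1012.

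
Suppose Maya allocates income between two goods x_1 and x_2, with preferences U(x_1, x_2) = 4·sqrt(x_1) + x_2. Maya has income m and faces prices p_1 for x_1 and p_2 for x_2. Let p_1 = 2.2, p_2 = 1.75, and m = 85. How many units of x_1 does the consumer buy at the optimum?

x_1* = 2.531

Set MRS = p_1/p_2: 2·x_1^(−1/2) = p_1/p_2.
Solve: √x_1 = 2·p_2/p_1, so x_1*(p_1,p_2) = (2·p_2/p_1)², and x_2* = (m − p_1·x_1*)/p_2.
Plugging in: x_1* = (2·1.75/2.2)² = 2.531.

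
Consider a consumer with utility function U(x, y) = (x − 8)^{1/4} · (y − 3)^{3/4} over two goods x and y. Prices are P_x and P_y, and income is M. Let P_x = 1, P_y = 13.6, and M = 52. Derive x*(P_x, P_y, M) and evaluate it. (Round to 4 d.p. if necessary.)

x* = 8.8

MRS = (1/3)·(y−3)/(x−8). Tangency with P_x/P_y gives y−3 = 3·(P_x/P_y)·(x−8).
Substituting into the budget: x* = 8 + 0.25·(M − 8·P_x − 3·P_y)/P_x, and y* = 3 + 0.75·(…)/P_y.
Discretionary income = 52 − 8·1 − 3·13.6 = 3.2; x* = 8 + 0.25·3.2/1 = 8.8.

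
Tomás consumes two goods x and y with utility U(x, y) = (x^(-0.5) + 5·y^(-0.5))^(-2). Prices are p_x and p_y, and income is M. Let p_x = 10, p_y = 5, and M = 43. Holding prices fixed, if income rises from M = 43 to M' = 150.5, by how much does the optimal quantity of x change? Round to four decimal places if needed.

Δx* = 3.2372

From the CES first-order condition, (1/5)·(y/x)^(1.5) = p_x/p_y.
Hence y/x = (5·p_x/p_y)^(1/(1.5)), i.e. raised to the 2/3 power.
With the ratio pinned down, the budget gives x* = M/(p_x + p_y·(y/x)) and y* = (y/x)·x*.
Numerically y/x = 4.641589, so x* = 43/(10 + 5·4.641589) = 1.2949.
At M' = 150.5: x* = 4.532. Change: 4.532 − 1.2949 = 3.2372.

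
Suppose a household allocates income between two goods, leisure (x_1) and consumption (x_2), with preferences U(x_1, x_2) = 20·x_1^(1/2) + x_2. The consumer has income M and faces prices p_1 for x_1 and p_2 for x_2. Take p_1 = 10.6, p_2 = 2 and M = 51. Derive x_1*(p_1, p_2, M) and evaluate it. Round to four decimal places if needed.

MU_x_1 = 10/√x_1, MU_x_2 = 1. Tangency: 10/√x_1 = p_1/p_2.
Thus x_1* = (10·p_2/p_1)² — independent of M — with the rest of income spent on x_2.
Plugging in: x_1* = (10·2/10.6)² = 3.56.

x_1* = 3.56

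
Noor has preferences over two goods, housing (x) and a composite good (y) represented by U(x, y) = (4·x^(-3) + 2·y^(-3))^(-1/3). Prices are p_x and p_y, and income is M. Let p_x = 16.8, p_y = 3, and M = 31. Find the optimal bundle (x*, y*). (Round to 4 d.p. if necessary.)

MRS = MU_x/MU_y = 2·(y/x)^(4). Set equal to p_x/p_y.
Solve for the ratio: y/x = [(1/2)·p_x/p_y]^(0.25).
With the ratio pinned down, the budget gives x* = M/(p_x + p_y·(y/x)) and y* = (y/x)·x*.
Numerically y/x = 1.293569, so x* = 31/(16.8 + 3·1.293569) = 1.499 and y* = 1.293569·1.499 = 1.939.

x* = 1.499, y* = 1.939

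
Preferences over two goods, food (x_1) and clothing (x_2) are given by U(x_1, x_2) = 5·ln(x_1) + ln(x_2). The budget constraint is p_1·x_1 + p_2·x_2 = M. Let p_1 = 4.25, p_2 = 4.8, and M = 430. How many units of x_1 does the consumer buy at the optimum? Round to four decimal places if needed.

The MRS is 5·x_2/x_1. Set MRS = p_1/p_2.
Rearranging, p_2·x_2 = (1/5)·p_1·x_1. Substituting into the budget gives p_1·x_1·(1 + (1/5)) = M.
Demand: x_1*(p_1,p_2,M) = 5/6·M/p_1 and x_2* = 1/6·M/p_2.
At p_1=4.25, p_2=4.8, M=430: x_1* = 5/6·430/4.25 = 84.3137.

x_1* = 84.3137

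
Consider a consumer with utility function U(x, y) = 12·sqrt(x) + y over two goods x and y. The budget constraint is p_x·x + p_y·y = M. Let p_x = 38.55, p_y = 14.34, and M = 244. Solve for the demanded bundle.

Set MRS = p_x/p_y: 6·x^(−1/2) = p_x/p_y.
Thus x* = (6·p_y/p_x)² — independent of M — with the rest of income spent on y.
Plugging in: x* = (6·14.34/38.55)² = 4.9814, y* = 3.6239.

x* = 4.9814, y* = 3.6239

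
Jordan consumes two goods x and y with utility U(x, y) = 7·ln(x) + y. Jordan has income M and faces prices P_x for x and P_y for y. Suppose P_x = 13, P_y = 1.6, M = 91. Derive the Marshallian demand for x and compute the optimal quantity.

At the given prices: x* = 7·1.6/13 = 0.8615.

x* = 0.8615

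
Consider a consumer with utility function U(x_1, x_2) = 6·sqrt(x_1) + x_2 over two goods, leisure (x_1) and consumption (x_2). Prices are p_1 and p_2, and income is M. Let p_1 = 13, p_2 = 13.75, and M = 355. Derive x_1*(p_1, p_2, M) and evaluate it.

MU_x_1 = 3/√x_1, MU_x_2 = 1. Tangency: 3/√x_1 = p_1/p_2.
Solve: √x_1 = 3·p_2/p_1, so x_1*(p_1,p_2) = (3·p_2/p_1)², and x_2* = (M − p_1·x_1*)/p_2.
Plugging in: x_1* = (3·13.75/13)² = 10.0684.

x_1* = 10.0684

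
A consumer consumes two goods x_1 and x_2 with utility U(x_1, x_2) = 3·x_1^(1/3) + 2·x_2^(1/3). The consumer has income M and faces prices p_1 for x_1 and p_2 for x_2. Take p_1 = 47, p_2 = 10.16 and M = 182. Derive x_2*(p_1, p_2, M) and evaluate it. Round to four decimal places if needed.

x_2* = 9.6612

MRS = MU_x_1/MU_x_2 = (3/2)·(x_2/x_1)^(2/3). Set equal to p_1/p_2.
Hence x_2/x_1 = ((2/3)·p_1/p_2)^(1/(2/3)), i.e. raised to the 1.5 power.
With the ratio pinned down, the budget gives x_1* = M/(p_1 + p_2·(x_2/x_1)) and x_2* = (x_2/x_1)·x_1*.
Numerically x_2/x_1 = 5.415884, so x_1* = 182/(47 + 10.16·5.415884) = 1.7839 and x_2* = 5.415884·1.7839 = 9.6612.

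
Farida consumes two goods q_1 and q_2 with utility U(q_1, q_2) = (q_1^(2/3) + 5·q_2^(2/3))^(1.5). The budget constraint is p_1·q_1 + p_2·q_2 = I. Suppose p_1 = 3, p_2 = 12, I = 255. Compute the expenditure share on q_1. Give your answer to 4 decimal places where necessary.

share on q_1 = 0.1135

MRS = MU_q_1/MU_q_2 = (1/5)·(q_2/q_1)^(1/3). Set equal to p_1/p_2.
Solve for the ratio: q_2/q_1 = [5·p_1/p_2]^(3).
Substitute q_2 = (q_2/q_1)·q_1 into the budget: q_1* = I/(p_1 + p_2·(q_2/q_1)).
Numerically q_2/q_1 = 1.953125, so q_1* = 255/(3 + 12·1.953125) = 9.6454 and q_2* = 1.953125·9.6454 = 18.8387.
Expenditure on q_1: 3·9.6454 = 28.9362; share = 0.1135.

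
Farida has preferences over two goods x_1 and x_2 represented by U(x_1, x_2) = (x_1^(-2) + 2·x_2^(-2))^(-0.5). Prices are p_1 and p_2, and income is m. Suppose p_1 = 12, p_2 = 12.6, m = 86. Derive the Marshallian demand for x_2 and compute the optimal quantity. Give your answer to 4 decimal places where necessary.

MRS = MU_x_1/MU_x_2 = (1/2)·(x_2/x_1)^(3). Set equal to p_1/p_2.
Solve for the ratio: x_2/x_1 = [2·p_1/p_2]^(1/3).
Substitute x_2 = (x_2/x_1)·x_1 into the budget: x_1* = m/(p_1 + p_2·(x_2/x_1)).
Numerically x_2/x_1 = 1.239596, so x_1* = 86/(12 + 12.6·1.239596) = 3.1138 and x_2* = 1.239596·3.1138 = 3.8599.

x_2* = 3.8599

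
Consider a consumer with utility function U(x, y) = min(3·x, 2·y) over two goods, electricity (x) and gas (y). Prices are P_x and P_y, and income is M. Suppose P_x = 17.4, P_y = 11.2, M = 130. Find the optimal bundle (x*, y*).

Leontief preferences: the optimum is at the kink where x/2 = y/3, i.e. y = (3/2)·x.
Budget: P_x·x + P_y·(3/2)·x = M, so (2·P_x + 3·P_y)·x = 2·M.
Demand: x*(P_x,P_y,M) = 2·M/(2·P_x + 3·P_y), y* = 3·M/(2·P_x + 3·P_y).
Here 2·17.4 + 3·11.2 = 68.4, giving x* = 3.8012 and y* = 5.7018.

x* = 3.8012, y* = 5.7018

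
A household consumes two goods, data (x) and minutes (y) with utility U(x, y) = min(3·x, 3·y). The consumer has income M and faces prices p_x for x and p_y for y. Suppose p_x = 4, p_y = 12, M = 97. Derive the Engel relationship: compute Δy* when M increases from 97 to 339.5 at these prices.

Demand: x*(p_x,p_y,M) = 3·M/(3·p_x + 3·p_y), y* = 3·M/(3·p_x + 3·p_y).
Here 3·4 + 3·12 = 48, giving y* = 6.0625.
At M' = 339.5: y* = 21.2188. Change: 21.2188 − 6.0625 = 15.1562.

Δy* = 15.1562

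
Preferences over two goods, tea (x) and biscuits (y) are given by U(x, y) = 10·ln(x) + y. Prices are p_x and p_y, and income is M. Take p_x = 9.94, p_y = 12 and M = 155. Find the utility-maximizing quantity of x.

Set MRS = p_x/p_y: (10/x)/1 = p_x/p_y.
So x*(p_x,p_y) = 10·p_y/p_x, independent of income; and y* = (M − 10·p_y)/p_y.
At the given prices: x* = 10·12/9.94 = 12.0724.

x* = 12.0724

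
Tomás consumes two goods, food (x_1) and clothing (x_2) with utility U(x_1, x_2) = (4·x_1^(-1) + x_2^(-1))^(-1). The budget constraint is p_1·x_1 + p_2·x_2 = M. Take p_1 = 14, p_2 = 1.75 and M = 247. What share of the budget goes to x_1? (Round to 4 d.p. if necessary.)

Substitute x_2 = (x_2/x_1)·x_1 into the budget: x_1* = M/(p_1 + p_2·(x_2/x_1)).
Numerically x_2/x_1 = 1.414214, so x_1* = 247/(14 + 1.75·1.414214) = 14.9925 and x_2* = 1.414214·14.9925 = 21.2026.
Expenditure on x_1: 14·14.9925 = 209.8954; share = 0.8498.

share on x_1 = 0.8498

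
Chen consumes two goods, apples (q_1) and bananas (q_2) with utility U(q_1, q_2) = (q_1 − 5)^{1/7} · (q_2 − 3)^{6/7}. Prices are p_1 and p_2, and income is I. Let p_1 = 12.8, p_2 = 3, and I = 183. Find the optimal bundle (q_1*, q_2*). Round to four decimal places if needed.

MRS = (1/6)·(q_2−3)/(q_1−5). Tangency with p_1/p_2 gives q_2−3 = 6·(p_1/p_2)·(q_1−5).
Substituting into the budget: q_1* = 5 + 1/7·(I − 5·p_1 − 3·p_2)/p_1, and q_2* = 3 + 6/7·(…)/p_2.
Discretionary income = 183 − 5·12.8 − 3·3 = 110; q_1* = 5 + 1/7·110/12.8 = 6.2277; q_2* = 3 + 6/7·110/3 = 34.4286.

q_1* = 6.2277, q_2* = 34.4286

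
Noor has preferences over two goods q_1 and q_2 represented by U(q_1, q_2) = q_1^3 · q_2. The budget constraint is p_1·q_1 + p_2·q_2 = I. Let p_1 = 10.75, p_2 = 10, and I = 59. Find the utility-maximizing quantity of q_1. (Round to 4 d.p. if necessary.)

q_1* = 4.1163

Demand: q_1*(p_1,p_2,I) = 0.75·I/p_1 and q_2* = 0.25·I/p_2.
At p_1=10.75, p_2=10, I=59: q_1* = 0.75·59/10.75 = 4.1163.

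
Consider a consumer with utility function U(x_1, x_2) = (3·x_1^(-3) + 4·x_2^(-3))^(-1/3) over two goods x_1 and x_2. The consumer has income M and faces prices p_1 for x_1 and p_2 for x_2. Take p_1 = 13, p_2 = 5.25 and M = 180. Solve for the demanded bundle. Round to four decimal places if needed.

MRS = MU_x_1/MU_x_2 = (3/4)·(x_2/x_1)^(4). Set equal to p_1/p_2.
Hence x_2/x_1 = ((4/3)·p_1/p_2)^(1/(4)), i.e. raised to the 0.25 power.
With the ratio pinned down, the budget gives x_1* = M/(p_1 + p_2·(x_2/x_1)) and x_2* = (x_2/x_1)·x_1*.
Numerically x_2/x_1 = 1.347971, so x_1* = 180/(13 + 5.25·1.347971) = 8.9655 and x_2* = 1.347971·8.9655 = 12.0853.

x_1* = 8.9655, x_2* = 12.0853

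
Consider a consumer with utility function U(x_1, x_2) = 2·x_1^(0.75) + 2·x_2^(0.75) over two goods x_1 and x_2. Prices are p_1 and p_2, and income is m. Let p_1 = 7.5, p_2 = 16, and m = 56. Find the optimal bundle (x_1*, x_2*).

x_1* = 6.7694, x_2* = 0.3268

MRS = MU_x_1/MU_x_2 = (x_2/x_1)^(0.25). Set equal to p_1/p_2.
Hence x_2/x_1 = (p_1/p_2)^(1/(0.25)), i.e. raised to the 4 power.
With the ratio pinned down, the budget gives x_1* = m/(p_1 + p_2·(x_2/x_1)) and x_2* = (x_2/x_1)·x_1*.
Numerically x_2/x_1 = 0.04828, so x_1* = 56/(7.5 + 16·0.04828) = 6.7694 and x_2* = 0.04828·6.7694 = 0.3268.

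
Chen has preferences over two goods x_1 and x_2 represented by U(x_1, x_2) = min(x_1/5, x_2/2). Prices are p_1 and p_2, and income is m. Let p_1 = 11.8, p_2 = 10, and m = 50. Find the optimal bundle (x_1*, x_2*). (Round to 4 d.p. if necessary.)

Leontief preferences: the optimum is at the kink where x_1/5 = x_2/2, i.e. x_2 = (2/5)·x_1.
Budget: p_1·x_1 + p_2·(2/5)·x_1 = m, so (5·p_1 + 2·p_2)·x_1 = 5·m.
Demand: x_1*(p_1,p_2,m) = 5·m/(5·p_1 + 2·p_2), x_2* = 2·m/(5·p_1 + 2·p_2).
Here 5·11.8 + 2·10 = 79, giving x_1* = 3.1646 and x_2* = 1.2658.

x_1* = 3.1646, x_2* = 1.2658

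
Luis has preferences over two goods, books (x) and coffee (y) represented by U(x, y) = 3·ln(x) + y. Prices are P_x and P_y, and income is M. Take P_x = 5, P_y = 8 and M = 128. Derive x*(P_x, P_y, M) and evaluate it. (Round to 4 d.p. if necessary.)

Set MRS = P_x/P_y: (3/x)/1 = P_x/P_y.
So x*(P_x,P_y) = 3·P_y/P_x, independent of income; and y* = (M − 3·P_y)/P_y.
At the given prices: x* = 3·8/5 = 4.8.

x* = 4.8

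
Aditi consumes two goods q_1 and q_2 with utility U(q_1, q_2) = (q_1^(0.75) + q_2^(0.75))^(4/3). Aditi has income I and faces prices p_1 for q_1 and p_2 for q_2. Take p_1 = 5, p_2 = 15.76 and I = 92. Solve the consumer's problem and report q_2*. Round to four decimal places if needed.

q_2* = 0.1806

From the CES first-order condition, (q_2/q_1)^(0.25) = p_1/p_2.
Hence q_2/q_1 = (p_1/p_2)^(1/(0.25)), i.e. raised to the 4 power.
With the ratio pinned down, the budget gives q_1* = I/(p_1 + p_2·(q_2/q_1)) and q_2* = (q_2/q_1)·q_1*.
Numerically q_2/q_1 = 0.010131, so q_1* = 92/(5 + 15.76·0.010131) = 17.8306 and q_2* = 0.010131·17.8306 = 0.1806.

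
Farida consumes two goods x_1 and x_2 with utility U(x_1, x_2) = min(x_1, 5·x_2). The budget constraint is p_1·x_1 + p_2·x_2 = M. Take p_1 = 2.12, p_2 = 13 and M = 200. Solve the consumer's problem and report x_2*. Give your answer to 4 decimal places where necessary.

Demand: x_1*(p_1,p_2,M) = 5·M/(5·p_1 + p_2), x_2* = M/(5·p_1 + p_2).
Here 5·2.12 + 13 = 23.6, giving x_2* = 8.4746.

x_2* = 8.4746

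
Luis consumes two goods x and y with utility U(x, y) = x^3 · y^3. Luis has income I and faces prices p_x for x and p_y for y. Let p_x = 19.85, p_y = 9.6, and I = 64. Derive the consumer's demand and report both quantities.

x* = 1.6121, y* = 3.3333

The MRS is y/x. Set MRS = p_x/p_y.
Rearranging, p_y·y = p_x·x. Substituting into the budget gives p_x·x·(1 + 1) = I.
Demand: x*(p_x,p_y,I) = 0.5·I/p_x and y* = 0.5·I/p_y.
At p_x=19.85, p_y=9.6, I=64: x* = 0.5·64/19.85 = 1.6121, y* = 3.3333.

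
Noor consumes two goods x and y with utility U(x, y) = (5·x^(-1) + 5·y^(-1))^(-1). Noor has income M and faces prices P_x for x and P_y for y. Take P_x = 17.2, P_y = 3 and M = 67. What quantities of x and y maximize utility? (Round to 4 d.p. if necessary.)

x* = 2.7478, y* = 6.5794

From the CES first-order condition, (y/x)^(2) = P_x/P_y.
Solve for the ratio: y/x = [P_x/P_y]^(0.5).
Substitute y = (y/x)·x into the budget: x* = M/(P_x + P_y·(y/x)).
Numerically y/x = 2.394438, so x* = 67/(17.2 + 3·2.394438) = 2.7478 and y* = 2.394438·2.7478 = 6.5794.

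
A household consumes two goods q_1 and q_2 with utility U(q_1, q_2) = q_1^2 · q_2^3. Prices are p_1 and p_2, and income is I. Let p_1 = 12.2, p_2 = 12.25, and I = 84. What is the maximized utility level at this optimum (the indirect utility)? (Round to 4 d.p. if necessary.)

V = 528.2533

The MRS is (2/3)·q_2/q_1. Set MRS = p_1/p_2.
So 2·p_2·q_2 = 3·p_1·q_1; combined with the budget, a share 0.4 of income goes to q_1.
Demand: q_1*(p_1,p_2,I) = 0.4·I/p_1 and q_2* = 0.6·I/p_2.
At p_1=12.2, p_2=12.25, I=84: q_1* = 0.4·84/12.2 = 2.7541, q_2* = 4.1143.
Utility at the optimum: U(2.7541, 4.1143) = 528.2533.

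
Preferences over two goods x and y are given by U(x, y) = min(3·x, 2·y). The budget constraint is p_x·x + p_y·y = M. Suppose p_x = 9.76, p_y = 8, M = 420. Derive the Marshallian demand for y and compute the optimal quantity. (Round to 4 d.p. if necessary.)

y* = 28.9522

Here 2·9.76 + 3·8 = 43.52, giving y* = 28.9522.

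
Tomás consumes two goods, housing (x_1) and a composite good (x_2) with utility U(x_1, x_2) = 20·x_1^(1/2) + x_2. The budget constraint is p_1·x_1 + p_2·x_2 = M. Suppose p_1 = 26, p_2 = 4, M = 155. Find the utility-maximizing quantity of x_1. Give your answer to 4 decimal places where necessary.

x_1* = 2.3669

Plugging in: x_1* = (10·4/26)² = 2.3669.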